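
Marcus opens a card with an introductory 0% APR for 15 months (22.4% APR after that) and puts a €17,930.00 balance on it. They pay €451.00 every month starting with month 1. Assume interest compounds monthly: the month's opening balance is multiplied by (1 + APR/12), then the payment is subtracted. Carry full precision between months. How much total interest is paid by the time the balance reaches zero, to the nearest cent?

€3,957.70

Promo months 1–15 at r₀ = 0%/12 = 0; months 16+ at r₁ = 22.4%/12 = 0.0186667.
After month 15 (no interest yet): B = €17,930.00 − 15·€451.00 = €11,165.00.
Then at r₁ with €451.00/mo: n₂ = −ln(1 − r₁·B/P)/ln(1+r₁) ≈ 33.53 → 34 more payments.
Total paid = 48·€451.00 + €239.70 = €21,887.70; interest = €21,887.70 − €17,930.00 = €3,957.70.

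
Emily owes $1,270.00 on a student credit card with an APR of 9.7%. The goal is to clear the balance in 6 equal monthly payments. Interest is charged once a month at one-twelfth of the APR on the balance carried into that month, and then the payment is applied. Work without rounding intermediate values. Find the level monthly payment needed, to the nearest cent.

$217.70

Monthly rate r = 9.7%/12 = 0.808333% = 0.00808333.
Level-payment amortization: P = B₀·r / (1 − (1+r)^(−n)) = 1270.00·0.00808333 / (1 − 1.00808^(−6)).
Denominator 1 − (1+r)^(−6) = 0.0471569022.
P = 10.2658 / 0.0471569022 ≈ 217.70.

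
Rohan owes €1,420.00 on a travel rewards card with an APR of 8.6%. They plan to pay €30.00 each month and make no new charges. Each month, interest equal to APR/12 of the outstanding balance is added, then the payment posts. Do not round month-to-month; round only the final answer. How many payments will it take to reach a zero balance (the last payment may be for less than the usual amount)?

Monthly rate r = 8.6%/12 = 0.716667% = 0.00716667.
Recurrence: B ← B·(1+r) − €30.00.
Month 1: interest €10.18; balance after payment €1,400.18.
Month 2: interest €10.03; balance after payment €1,380.21.
Closed form: n = −ln(1 − rB₀/P)/ln(1+r) = −ln(0.66078)/ln(1.00717) ≈ 58.021, so the balance reaches zero during payment 59.

59 payments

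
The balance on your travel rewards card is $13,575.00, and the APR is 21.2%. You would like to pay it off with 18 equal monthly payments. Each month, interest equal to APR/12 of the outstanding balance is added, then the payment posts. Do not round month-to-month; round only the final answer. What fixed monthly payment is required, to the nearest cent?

$887.01

Monthly rate r = 21.2%/12 = 1.76667% = 0.0176667.
Level-payment amortization: P = B₀·r / (1 − (1+r)^(−n)) = 13575.00·0.0176667 / (1 − 1.01767^(−18)).
Denominator 1 − (1+r)^(−18) = 0.270374326.
P = 239.825 / 0.270374326 ≈ 887.01.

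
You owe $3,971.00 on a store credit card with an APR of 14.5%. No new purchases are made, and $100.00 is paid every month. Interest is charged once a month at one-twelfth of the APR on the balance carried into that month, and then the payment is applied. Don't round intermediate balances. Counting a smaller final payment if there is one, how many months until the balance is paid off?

55 payments

Monthly rate r = 14.5%/12 = 1.20833% = 0.0120833.
Recurrence: B ← B·(1+r) − $100.00.
Month 1: interest $47.98; balance after payment $3,918.98.
Month 2: interest $47.35; balance after payment $3,866.34.
Closed form: n = −ln(1 − rB₀/P)/ln(1+r) = −ln(0.52017)/ln(1.01208) ≈ 54.417, so the balance reaches zero during payment 55.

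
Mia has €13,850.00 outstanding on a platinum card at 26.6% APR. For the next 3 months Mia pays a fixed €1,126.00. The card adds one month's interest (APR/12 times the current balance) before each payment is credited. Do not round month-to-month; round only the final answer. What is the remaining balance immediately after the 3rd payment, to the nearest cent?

€11,338.16

Monthly rate r = 26.6%/12 = 2.21667% = 0.0221667.
Each month: B ← B·(1+r) − €1,126.00.
Month 1: interest €307.01; balance after payment €13,031.01.
Month 2: interest €288.85; balance after payment €12,193.86.
Month 3: interest €270.30; balance after payment €11,338.16.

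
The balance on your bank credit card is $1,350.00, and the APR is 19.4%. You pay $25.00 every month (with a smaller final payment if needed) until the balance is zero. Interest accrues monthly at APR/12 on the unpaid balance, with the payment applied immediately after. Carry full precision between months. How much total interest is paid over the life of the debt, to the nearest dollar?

Monthly rate r = 19.4%/12 = 1.61667% = 0.0161667.
Payoff takes n = ⌈−ln(1 − rB₀/P)/ln(1+r)⌉ = ⌈128.672⌉ = 129 payments; the last is $16.85.
Total paid = 128·$25.00 + $16.85 = $3,216.85.
Total interest = total paid − principal = $3,216.85 − $1,350.00 = $1,866.85.

$1,867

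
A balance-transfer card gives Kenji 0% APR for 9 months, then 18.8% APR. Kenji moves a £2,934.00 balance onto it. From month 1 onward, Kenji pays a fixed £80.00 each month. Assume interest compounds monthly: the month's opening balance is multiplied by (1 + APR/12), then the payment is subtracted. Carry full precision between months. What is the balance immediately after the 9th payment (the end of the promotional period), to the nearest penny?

£2,214.00

Promo months 1–9 at r₀ = 0%/12 = 0; months 10+ at r₁ = 18.8%/12 = 0.0156667.
After month 9 (no interest yet): B = £2,934.00 − 9·£80.00 = £2,214.00.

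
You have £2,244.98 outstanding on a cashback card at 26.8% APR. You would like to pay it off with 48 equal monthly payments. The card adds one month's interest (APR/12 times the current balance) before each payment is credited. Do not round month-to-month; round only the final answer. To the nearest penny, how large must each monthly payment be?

Monthly rate r = 26.8%/12 = 2.23333% = 0.0223333.
Level-payment amortization: P = B₀·r / (1 − (1+r)^(−n)) = 2244.98·0.0223333 / (1 − 1.02233^(−48)).
Denominator 1 − (1+r)^(−48) = 0.653615078.
P = 50.1379 / 0.653615078 ≈ 76.71.

£76.71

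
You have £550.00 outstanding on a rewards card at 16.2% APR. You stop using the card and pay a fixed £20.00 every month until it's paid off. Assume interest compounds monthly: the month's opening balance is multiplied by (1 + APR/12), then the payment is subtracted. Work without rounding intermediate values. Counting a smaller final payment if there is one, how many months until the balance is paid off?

Monthly rate r = 16.2%/12 = 1.35% = 0.0135.
Recurrence: B ← B·(1+r) − £20.00.
Month 1: interest £7.42; balance after payment £537.42.
Month 2: interest £7.26; balance after payment £524.68.
Closed form: n = −ln(1 − rB₀/P)/ln(1+r) = −ln(0.62875)/ln(1.0135) ≈ 34.603, so the balance reaches zero during payment 35.

35 payments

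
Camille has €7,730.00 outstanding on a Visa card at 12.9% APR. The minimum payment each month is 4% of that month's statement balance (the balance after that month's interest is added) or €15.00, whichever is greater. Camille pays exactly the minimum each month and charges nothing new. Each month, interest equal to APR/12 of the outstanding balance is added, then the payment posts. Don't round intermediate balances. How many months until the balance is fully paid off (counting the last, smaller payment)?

130 months

Monthly rate r = 12.9%/12 = 1.075% = 0.01075.
While 4% of the post-interest balance exceeds €15.00, each month B ← (B·(1+r))·(1 − 0.04), i.e. B shrinks by the factor (1+r)·0.96 = 0.97032.
This holds for months 1–101. Entering month 102 the balance is €368.63; 4% of the post-interest balance is now below €15.00, so the flat €15.00 minimum applies from here.
From month 102 a fixed €15.00 at rate r clears €368.63 in 29 more payments. Total: 101 + 29 = 130 months.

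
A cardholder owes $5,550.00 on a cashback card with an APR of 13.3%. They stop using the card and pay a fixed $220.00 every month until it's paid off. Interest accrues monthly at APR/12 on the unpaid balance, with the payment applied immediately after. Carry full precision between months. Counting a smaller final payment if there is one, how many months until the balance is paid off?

Monthly rate r = 13.3%/12 = 1.10833% = 0.0110833.
Recurrence: B ← B·(1+r) − $220.00.
Month 1: interest $61.51; balance after payment $5,391.51.
Month 2: interest $59.76; balance after payment $5,231.27.
Closed form: n = −ln(1 − rB₀/P)/ln(1+r) = −ln(0.7204)/ln(1.01108) ≈ 29.753, so the balance reaches zero during payment 30.

30 months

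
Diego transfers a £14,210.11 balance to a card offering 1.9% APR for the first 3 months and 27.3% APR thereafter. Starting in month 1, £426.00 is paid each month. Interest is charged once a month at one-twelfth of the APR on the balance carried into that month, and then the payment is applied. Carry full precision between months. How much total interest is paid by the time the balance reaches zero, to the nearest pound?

£9,502

Promo months 1–3 at r₀ = 1.9%/12 = 0.00158333; months 4+ at r₁ = 27.3%/12 = 0.02275.
After month 3: iterate B ← B·(1+r₀) − £426.00 for 3 months → £12,997.69.
Then at r₁ with £426.00/mo: n₂ = −ln(1 − r₁·B/P)/ln(1+r₁) ≈ 52.66 → 53 more payments.
Total paid = 55·£426.00 + £282.04 = £23,712.04; interest = £23,712.04 − £14,210.11 = £9,501.93.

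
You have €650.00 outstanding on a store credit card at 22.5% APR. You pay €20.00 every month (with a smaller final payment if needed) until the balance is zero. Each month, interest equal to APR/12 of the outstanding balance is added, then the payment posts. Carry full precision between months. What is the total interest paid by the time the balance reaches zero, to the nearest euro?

€362

Monthly rate r = 22.5%/12 = 1.875% = 0.01875.
Payoff takes n = ⌈−ln(1 − rB₀/P)/ln(1+r)⌉ = ⌈50.602⌉ = 51 payments; the last is €12.09.
Total paid = 50·€20.00 + €12.09 = €1,012.09.
Total interest = total paid − principal = €1,012.09 − €650.00 = €362.09.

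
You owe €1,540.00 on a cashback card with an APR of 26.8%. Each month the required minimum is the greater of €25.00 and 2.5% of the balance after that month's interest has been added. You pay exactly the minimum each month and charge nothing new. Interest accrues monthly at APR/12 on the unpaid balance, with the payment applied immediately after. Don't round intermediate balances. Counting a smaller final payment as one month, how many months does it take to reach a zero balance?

Monthly rate r = 26.8%/12 = 2.23333% = 0.0223333.
While 2.5% of the post-interest balance exceeds €25.00, each month B ← (B·(1+r))·(1 − 0.025), i.e. B shrinks by the factor (1+r)·0.975 = 0.99677.
This holds for months 1–141. Entering month 142 the balance is €976.60; 2.5% of the post-interest balance is now below €25.00, so the flat €25.00 minimum applies from here.
From month 142 a fixed €25.00 at rate r clears €976.60 in 94 more payments. Total: 141 + 94 = 235 months.

235 months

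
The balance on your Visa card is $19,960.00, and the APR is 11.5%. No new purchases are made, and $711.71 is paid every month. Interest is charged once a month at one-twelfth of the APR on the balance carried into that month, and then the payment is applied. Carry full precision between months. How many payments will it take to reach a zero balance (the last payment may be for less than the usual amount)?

Monthly rate r = 11.5%/12 = 0.958333% = 0.00958333.
Recurrence: B ← B·(1+r) − $711.71.
Month 1: interest $191.28; balance after payment $19,439.57.
Month 2: interest $186.30; balance after payment $18,914.16.
Closed form: n = −ln(1 − rB₀/P)/ln(1+r) = −ln(0.73123)/ln(1.00958) ≈ 32.819, so the balance reaches zero during payment 33.

33 months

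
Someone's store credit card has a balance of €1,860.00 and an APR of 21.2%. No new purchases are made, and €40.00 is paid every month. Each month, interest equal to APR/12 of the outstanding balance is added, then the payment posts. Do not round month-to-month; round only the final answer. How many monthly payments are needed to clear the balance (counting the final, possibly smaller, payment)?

99 payments

Monthly rate r = 21.2%/12 = 1.76667% = 0.0176667.
Recurrence: B ← B·(1+r) − €40.00.
Month 1: interest €32.86; balance after payment €1,852.86.
Month 2: interest €32.73; balance after payment €1,845.59.
Closed form: n = −ln(1 − rB₀/P)/ln(1+r) = −ln(0.1785)/ln(1.01767) ≈ 98.397, so the balance reaches zero during payment 99.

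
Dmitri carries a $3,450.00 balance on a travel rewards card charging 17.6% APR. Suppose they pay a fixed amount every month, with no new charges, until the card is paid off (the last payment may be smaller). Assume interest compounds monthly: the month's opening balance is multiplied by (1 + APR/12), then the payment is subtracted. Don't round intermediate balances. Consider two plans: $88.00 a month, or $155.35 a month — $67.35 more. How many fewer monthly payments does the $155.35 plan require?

Monthly rate r = 17.6%/12 = 1.46667% = 0.0146667.
At $88.00/mo: n = ⌈−ln(1 − rB₀/P)/ln(1+r)⌉ = 59 payments (last $67.67); total interest = total paid − $3,450.00 = $1,721.67.
At $155.35/mo: 28 payments (last $10.53); total interest $754.98.
Payments saved = 59 − 28 = 31.

31 fewer payments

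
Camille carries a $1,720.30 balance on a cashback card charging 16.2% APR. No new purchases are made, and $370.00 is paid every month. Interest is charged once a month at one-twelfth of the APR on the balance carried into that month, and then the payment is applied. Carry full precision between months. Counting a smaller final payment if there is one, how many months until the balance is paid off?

Monthly rate r = 16.2%/12 = 1.35% = 0.0135.
Recurrence: B ← B·(1+r) − $370.00.
Month 1: interest $23.22; balance after payment $1,373.52.
Month 2: interest $18.54; balance after payment $1,022.07.
Month 3: interest $13.80; balance after payment $665.86.
Month 4: interest $8.99; balance after payment $304.85.
Month 5: interest $4.12; balance after payment $0.00.

5 months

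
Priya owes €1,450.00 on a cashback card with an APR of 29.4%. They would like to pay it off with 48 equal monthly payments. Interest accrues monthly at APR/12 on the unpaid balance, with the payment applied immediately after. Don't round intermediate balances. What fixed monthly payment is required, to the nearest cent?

Monthly rate r = 29.4%/12 = 2.45% = 0.0245.
Level-payment amortization: P = B₀·r / (1 − (1+r)^(−n)) = 1450.00·0.0245 / (1 − 1.0245^(−48)).
Denominator 1 − (1+r)^(−48) = 0.687085428.
P = 35.525 / 0.687085428 ≈ 51.70.

€51.70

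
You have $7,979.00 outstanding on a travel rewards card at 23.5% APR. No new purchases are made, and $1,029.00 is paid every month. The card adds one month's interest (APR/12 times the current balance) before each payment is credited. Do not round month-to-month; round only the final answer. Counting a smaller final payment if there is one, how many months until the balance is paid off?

Monthly rate r = 23.5%/12 = 1.95833% = 0.0195833.
Recurrence: B ← B·(1+r) − $1,029.00.
Month 1: interest $156.26; balance after payment $7,106.26.
Month 2: interest $139.16; balance after payment $6,216.42.
Closed form: n = −ln(1 − rB₀/P)/ln(1+r) = −ln(0.84815)/ln(1.01958) ≈ 8.492, so the balance reaches zero during payment 9.

9 payments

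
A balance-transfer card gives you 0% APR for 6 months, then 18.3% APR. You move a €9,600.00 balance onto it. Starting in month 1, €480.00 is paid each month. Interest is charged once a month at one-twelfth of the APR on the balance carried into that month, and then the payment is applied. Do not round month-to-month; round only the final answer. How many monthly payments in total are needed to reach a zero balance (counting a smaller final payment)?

Promo months 1–6 at r₀ = 0%/12 = 0; months 7+ at r₁ = 18.3%/12 = 0.01525.
After month 6 (no interest yet): B = €9,600.00 − 6·€480.00 = €6,720.00.
Then at r₁ with €480.00/mo: n₂ = −ln(1 − r₁·B/P)/ln(1+r₁) ≈ 15.87 → 16 more payments.

22 months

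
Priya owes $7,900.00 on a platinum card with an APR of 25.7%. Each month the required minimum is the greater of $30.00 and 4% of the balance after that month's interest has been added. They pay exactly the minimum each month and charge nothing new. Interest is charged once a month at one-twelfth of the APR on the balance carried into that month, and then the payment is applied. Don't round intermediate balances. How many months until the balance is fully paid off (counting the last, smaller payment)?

157 months

Monthly rate r = 25.7%/12 = 2.14167% = 0.0214167.
While 4% of the post-interest balance exceeds $30.00, each month B ← (B·(1+r))·(1 − 0.04), i.e. B shrinks by the factor (1+r)·0.96 = 0.98056.
This holds for months 1–122. Entering month 123 the balance is $720.24; 4% of the post-interest balance is now below $30.00, so the flat $30.00 minimum applies from here.
From month 123 a fixed $30.00 at rate r clears $720.24 in 35 more payments. Total: 122 + 35 = 157 months.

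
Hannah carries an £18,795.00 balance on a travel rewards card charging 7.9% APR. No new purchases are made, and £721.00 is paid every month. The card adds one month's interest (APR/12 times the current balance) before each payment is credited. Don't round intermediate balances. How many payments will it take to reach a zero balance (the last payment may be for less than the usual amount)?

Monthly rate r = 7.9%/12 = 0.658333% = 0.00658333.
Recurrence: B ← B·(1+r) − £721.00.
Month 1: interest £123.73; balance after payment £18,197.73.
Month 2: interest £119.80; balance after payment £17,596.54.
Closed form: n = −ln(1 − rB₀/P)/ln(1+r) = −ln(0.82839)/ln(1.00658) ≈ 28.693, so the balance reaches zero during payment 29.

29 months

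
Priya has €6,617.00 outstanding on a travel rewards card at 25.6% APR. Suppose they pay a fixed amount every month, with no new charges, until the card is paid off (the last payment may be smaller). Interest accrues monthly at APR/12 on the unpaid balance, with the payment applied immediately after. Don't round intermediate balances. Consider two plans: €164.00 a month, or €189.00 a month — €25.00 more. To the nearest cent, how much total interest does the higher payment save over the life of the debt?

Monthly rate r = 25.6%/12 = 2.13333% = 0.0213333.
At €164.00/mo: n = ⌈−ln(1 − rB₀/P)/ln(1+r)⌉ = 94 payments (last €65.18); total interest = total paid − €6,617.00 = €8,700.18.
At €189.00/mo: 66 payments (last €16.80); total interest €5,684.80.
Interest saved = €8,700.18 − €5,684.80 = €3,015.38.

€3,015.38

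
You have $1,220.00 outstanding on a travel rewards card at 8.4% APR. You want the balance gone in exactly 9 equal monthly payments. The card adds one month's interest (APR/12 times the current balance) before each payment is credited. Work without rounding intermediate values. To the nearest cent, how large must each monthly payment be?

$140.34

Monthly rate r = 8.4%/12 = 0.7% = 0.007.
Level-payment amortization: P = B₀·r / (1 − (1+r)^(−n)) = 1220.00·0.007 / (1 − 1.007^(−9)).
Denominator 1 − (1+r)^(−9) = 0.0608504278.
P = 8.54 / 0.0608504278 ≈ 140.34.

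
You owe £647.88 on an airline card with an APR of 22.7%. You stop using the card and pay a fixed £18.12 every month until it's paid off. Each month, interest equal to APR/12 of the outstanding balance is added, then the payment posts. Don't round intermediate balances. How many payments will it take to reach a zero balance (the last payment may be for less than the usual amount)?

61 payments

Monthly rate r = 22.7%/12 = 1.89167% = 0.0189167.
Recurrence: B ← B·(1+r) − £18.12.
Month 1: interest £12.26; balance after payment £642.02.
Month 2: interest £12.14; balance after payment £636.04.
Closed form: n = −ln(1 − rB₀/P)/ln(1+r) = −ln(0.32364)/ln(1.01892) ≈ 60.200, so the balance reaches zero during payment 61.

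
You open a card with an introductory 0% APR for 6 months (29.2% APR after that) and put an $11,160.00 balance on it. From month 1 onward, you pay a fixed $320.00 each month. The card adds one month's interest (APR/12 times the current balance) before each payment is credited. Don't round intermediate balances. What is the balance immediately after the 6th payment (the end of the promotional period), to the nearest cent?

$9,240.00

Promo months 1–6 at r₀ = 0%/12 = 0; months 7+ at r₁ = 29.2%/12 = 0.0243333.
After month 6 (no interest yet): B = $11,160.00 − 6·$320.00 = $9,240.00.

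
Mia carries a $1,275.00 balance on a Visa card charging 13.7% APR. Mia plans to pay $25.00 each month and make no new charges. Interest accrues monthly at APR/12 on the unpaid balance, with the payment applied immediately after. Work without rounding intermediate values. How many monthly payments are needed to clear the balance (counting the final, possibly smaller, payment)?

Monthly rate r = 13.7%/12 = 1.14167% = 0.0114167.
Recurrence: B ← B·(1+r) − $25.00.
Month 1: interest $14.56; balance after payment $1,264.56.
Month 2: interest $14.44; balance after payment $1,253.99.
Closed form: n = −ln(1 − rB₀/P)/ln(1+r) = −ln(0.41775)/ln(1.01142) ≈ 76.892, so the balance reaches zero during payment 77.

77 payments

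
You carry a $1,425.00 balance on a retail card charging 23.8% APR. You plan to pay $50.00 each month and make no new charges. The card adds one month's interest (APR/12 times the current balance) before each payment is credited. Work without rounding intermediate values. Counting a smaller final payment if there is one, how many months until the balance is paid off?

Monthly rate r = 23.8%/12 = 1.98333% = 0.0198333.
Recurrence: B ← B·(1+r) − $50.00.
Month 1: interest $28.26; balance after payment $1,403.26.
Month 2: interest $27.83; balance after payment $1,381.09.
Closed form: n = −ln(1 − rB₀/P)/ln(1+r) = −ln(0.43475)/ln(1.01983) ≈ 42.414, so the balance reaches zero during payment 43.

43 payments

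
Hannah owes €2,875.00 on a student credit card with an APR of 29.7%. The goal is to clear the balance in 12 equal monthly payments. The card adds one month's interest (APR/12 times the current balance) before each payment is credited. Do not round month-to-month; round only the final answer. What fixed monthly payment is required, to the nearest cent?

Monthly rate r = 29.7%/12 = 2.475% = 0.02475.
Level-payment amortization: P = B₀·r / (1 − (1+r)^(−n)) = 2875.00·0.02475 / (1 − 1.02475^(−12)).
Denominator 1 − (1+r)^(−12) = 0.2542644.
P = 71.1562 / 0.2542644 ≈ 279.85.

€279.85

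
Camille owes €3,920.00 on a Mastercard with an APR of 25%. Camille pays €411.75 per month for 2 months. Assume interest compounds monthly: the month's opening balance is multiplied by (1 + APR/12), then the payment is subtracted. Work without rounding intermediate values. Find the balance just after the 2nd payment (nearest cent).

€3,252.96

Monthly rate r = 25%/12 = 2.08333% = 0.0208333.
Each month: B ← B·(1+r) − €411.75.
Month 1: interest €81.67; balance after payment €3,589.92.
Month 2: interest €74.79; balance after payment €3,252.96.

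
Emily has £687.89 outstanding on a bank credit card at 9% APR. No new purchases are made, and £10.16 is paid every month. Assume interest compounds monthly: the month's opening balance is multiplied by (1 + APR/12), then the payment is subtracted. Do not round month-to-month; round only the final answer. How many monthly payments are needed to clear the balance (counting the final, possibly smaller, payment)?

95 months

Monthly rate r = 9%/12 = 0.75% = 0.0075.
Recurrence: B ← B·(1+r) − £10.16.
Month 1: interest £5.16; balance after payment £682.89.
Month 2: interest £5.12; balance after payment £677.85.
Closed form: n = −ln(1 − rB₀/P)/ln(1+r) = −ln(0.49221)/ln(1.0075) ≈ 94.868, so the balance reaches zero during payment 95.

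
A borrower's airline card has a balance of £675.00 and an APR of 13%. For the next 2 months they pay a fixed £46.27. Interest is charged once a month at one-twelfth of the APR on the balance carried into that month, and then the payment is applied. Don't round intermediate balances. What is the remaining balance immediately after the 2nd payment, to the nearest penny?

Monthly rate r = 13%/12 = 1.08333% = 0.0108333.
Each month: B ← B·(1+r) − £46.27.
Month 1: interest £7.31; balance after payment £636.04.
Month 2: interest £6.89; balance after payment £596.66.

£596.66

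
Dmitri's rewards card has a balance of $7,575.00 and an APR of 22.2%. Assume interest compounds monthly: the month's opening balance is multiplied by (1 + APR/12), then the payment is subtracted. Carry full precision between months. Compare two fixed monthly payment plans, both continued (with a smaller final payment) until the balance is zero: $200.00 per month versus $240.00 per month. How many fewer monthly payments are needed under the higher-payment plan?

Monthly rate r = 22.2%/12 = 1.85% = 0.0185.
At $200.00/mo: n = ⌈−ln(1 − rB₀/P)/ln(1+r)⌉ = 66 payments (last $161.27); total interest = total paid − $7,575.00 = $5,586.27.
At $240.00/mo: 48 payments (last $200.49); total interest $3,905.49.
Payments saved = 66 − 48 = 18.

18 fewer payments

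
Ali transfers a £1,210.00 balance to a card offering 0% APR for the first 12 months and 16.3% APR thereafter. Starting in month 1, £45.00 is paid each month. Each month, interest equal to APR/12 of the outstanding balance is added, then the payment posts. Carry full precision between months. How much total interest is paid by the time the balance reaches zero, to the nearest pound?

Promo months 1–12 at r₀ = 0%/12 = 0; months 13+ at r₁ = 16.3%/12 = 0.0135833.
After month 12 (no interest yet): B = £1,210.00 − 12·£45.00 = £670.00.
Then at r₁ with £45.00/mo: n₂ = −ln(1 − r₁·B/P)/ln(1+r₁) ≈ 16.75 → 17 more payments.
Total paid = 28·£45.00 + £33.67 = £1,293.67; interest = £1,293.67 − £1,210.00 = £83.67.

£84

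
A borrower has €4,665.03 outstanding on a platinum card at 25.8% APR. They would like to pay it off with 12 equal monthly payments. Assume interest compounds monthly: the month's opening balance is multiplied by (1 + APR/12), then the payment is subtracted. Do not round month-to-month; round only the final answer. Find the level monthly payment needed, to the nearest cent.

Monthly rate r = 25.8%/12 = 2.15% = 0.0215.
Level-payment amortization: P = B₀·r / (1 − (1+r)^(−n)) = 4665.03·0.0215 / (1 − 1.0215^(−12)).
Denominator 1 − (1+r)^(−12) = 0.225289311.
P = 100.298 / 0.225289311 ≈ 445.20.

€445.20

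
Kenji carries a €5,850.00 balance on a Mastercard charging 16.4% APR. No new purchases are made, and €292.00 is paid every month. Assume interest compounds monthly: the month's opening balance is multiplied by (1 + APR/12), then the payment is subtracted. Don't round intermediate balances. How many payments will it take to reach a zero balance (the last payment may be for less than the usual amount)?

24 months

Monthly rate r = 16.4%/12 = 1.36667% = 0.0136667.
Recurrence: B ← B·(1+r) − €292.00.
Month 1: interest €79.95; balance after payment €5,637.95.
Month 2: interest €77.05; balance after payment €5,423.00.
Closed form: n = −ln(1 − rB₀/P)/ln(1+r) = −ln(0.7262)/ln(1.01367) ≈ 23.569, so the balance reaches zero during payment 24.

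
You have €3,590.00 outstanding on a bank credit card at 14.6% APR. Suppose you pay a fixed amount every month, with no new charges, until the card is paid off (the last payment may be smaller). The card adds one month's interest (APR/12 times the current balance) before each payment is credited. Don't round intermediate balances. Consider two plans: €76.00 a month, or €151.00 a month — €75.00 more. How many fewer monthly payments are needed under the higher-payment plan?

Monthly rate r = 14.6%/12 = 1.21667% = 0.0121667.
At €76.00/mo: n = ⌈−ln(1 − rB₀/P)/ln(1+r)⌉ = 71 payments (last €53.31); total interest = total paid − €3,590.00 = €1,783.31.
At €151.00/mo: 29 payments (last €35.60); total interest €673.60.
Payments saved = 71 − 29 = 42.

42 fewer payments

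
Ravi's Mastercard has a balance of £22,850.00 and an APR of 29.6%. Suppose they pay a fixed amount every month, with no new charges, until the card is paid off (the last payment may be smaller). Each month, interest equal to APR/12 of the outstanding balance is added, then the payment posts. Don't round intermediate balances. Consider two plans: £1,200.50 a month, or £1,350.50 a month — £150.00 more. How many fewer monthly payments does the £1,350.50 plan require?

Monthly rate r = 29.6%/12 = 2.46667% = 0.0246667.
At £1,200.50/mo: n = ⌈−ln(1 − rB₀/P)/ln(1+r)⌉ = 27 payments (last £19.04); total interest = total paid − £22,850.00 = £8,382.04.
At £1,350.50/mo: 23 payments (last £228.96); total interest £7,089.96.
Payments saved = 27 − 23 = 4.

4 fewer payments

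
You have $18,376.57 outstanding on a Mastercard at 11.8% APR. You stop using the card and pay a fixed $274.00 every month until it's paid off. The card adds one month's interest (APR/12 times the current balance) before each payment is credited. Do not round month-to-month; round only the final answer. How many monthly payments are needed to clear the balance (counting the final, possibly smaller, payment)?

111 months

Monthly rate r = 11.8%/12 = 0.983333% = 0.00983333.
Recurrence: B ← B·(1+r) − $274.00.
Month 1: interest $180.70; balance after payment $18,283.27.
Month 2: interest $179.79; balance after payment $18,189.06.
Closed form: n = −ln(1 − rB₀/P)/ln(1+r) = −ln(0.3405)/ln(1.00983) ≈ 110.098, so the balance reaches zero during payment 111.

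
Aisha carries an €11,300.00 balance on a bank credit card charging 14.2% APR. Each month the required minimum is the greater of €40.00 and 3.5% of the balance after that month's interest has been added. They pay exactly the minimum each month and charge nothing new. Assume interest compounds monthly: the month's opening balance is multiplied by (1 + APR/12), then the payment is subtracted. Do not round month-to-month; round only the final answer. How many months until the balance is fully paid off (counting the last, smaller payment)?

132 months

Monthly rate r = 14.2%/12 = 1.18333% = 0.0118333.
While 3.5% of the post-interest balance exceeds €40.00, each month B ← (B·(1+r))·(1 − 0.035), i.e. B shrinks by the factor (1+r)·0.965 = 0.97642.
This holds for months 1–97. Entering month 98 the balance is €1,116.35; 3.5% of the post-interest balance is now below €40.00, so the flat €40.00 minimum applies from here.
From month 98 a fixed €40.00 at rate r clears €1,116.35 in 35 more payments. Total: 97 + 35 = 132 months.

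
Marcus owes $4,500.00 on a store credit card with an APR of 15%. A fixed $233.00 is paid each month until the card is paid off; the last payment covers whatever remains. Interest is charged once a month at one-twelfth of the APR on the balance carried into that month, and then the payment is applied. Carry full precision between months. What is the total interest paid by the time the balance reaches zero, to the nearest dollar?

Monthly rate r = 15%/12 = 1.25% = 0.0125.
Payoff takes n = ⌈−ln(1 − rB₀/P)/ln(1+r)⌉ = ⌈22.242⌉ = 23 payments; the last is $56.66.
Total paid = 22·$233.00 + $56.66 = $5,182.66.
Total interest = total paid − principal = $5,182.66 − $4,500.00 = $682.66.

$683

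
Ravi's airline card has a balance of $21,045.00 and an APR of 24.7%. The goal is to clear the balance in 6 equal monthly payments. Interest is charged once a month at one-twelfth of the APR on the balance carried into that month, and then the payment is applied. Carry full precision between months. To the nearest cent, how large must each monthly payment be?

$3,764.48

Monthly rate r = 24.7%/12 = 2.05833% = 0.0205833.
Level-payment amortization: P = B₀·r / (1 − (1+r)^(−n)) = 21045.00·0.0205833 / (1 − 1.02058^(−6)).
Denominator 1 − (1+r)^(−6) = 0.115069489.
P = 433.176 / 0.115069489 ≈ 3764.48.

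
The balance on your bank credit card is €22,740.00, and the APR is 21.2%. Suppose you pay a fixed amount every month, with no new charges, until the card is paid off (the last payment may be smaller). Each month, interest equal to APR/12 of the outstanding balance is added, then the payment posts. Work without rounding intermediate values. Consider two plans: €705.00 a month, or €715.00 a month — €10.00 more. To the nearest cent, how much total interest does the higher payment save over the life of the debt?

€268.02

Monthly rate r = 21.2%/12 = 1.76667% = 0.0176667.
At €705.00/mo: n = ⌈−ln(1 − rB₀/P)/ln(1+r)⌉ = 49 payments (last €122.09); total interest = total paid − €22,740.00 = €11,222.09.
At €715.00/mo: 48 payments (last €89.07); total interest €10,954.07.
Interest saved = €11,222.09 − €10,954.07 = €268.02.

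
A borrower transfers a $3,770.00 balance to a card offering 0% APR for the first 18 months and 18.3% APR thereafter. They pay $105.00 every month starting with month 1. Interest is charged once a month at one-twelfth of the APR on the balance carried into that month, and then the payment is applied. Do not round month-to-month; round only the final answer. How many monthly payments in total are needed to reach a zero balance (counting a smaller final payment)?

Promo months 1–18 at r₀ = 0%/12 = 0; months 19+ at r₁ = 18.3%/12 = 0.01525.
After month 18 (no interest yet): B = $3,770.00 − 18·$105.00 = $1,880.00.
Then at r₁ with $105.00/mo: n₂ = −ln(1 − r₁·B/P)/ln(1+r₁) ≈ 21.07 → 22 more payments.

40 months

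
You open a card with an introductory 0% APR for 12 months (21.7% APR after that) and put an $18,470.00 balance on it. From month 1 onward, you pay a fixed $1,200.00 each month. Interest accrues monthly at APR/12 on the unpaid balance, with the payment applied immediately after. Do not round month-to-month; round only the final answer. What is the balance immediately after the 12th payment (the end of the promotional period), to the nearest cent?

Promo months 1–12 at r₀ = 0%/12 = 0; months 13+ at r₁ = 21.7%/12 = 0.0180833.
After month 12 (no interest yet): B = $18,470.00 − 12·$1,200.00 = $4,070.00.

$4,070.00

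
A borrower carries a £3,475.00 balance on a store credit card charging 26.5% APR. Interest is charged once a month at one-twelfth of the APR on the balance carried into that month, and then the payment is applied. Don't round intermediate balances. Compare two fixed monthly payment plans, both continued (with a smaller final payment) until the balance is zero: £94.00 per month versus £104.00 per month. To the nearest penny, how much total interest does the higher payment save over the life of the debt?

Monthly rate r = 26.5%/12 = 2.20833% = 0.0220833.
At £94.00/mo: n = ⌈−ln(1 − rB₀/P)/ln(1+r)⌉ = 78 payments (last £56.04); total interest = total paid − £3,475.00 = £3,819.04.
At £104.00/mo: 62 payments (last £31.33); total interest £2,900.33.
Interest saved = £3,819.04 − £2,900.33 = £918.71.

£918.71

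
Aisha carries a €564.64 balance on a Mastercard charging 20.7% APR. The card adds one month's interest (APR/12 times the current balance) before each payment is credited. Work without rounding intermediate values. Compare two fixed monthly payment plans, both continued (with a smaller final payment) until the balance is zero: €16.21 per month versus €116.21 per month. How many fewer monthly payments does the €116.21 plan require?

Monthly rate r = 20.7%/12 = 1.725% = 0.01725.
At €16.21/mo: n = ⌈−ln(1 − rB₀/P)/ln(1+r)⌉ = 54 payments (last €11.41); total interest = total paid − €564.64 = €305.90.
At €116.21/mo: 6 payments (last €13.84); total interest €30.25.
Payments saved = 54 − 6 = 48.

48 fewer payments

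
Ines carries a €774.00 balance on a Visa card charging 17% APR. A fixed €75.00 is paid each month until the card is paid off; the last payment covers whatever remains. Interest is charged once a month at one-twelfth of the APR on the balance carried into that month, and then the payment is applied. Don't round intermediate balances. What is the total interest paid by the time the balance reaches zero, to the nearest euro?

Monthly rate r = 17%/12 = 1.41667% = 0.0141667.
Payoff takes n = ⌈−ln(1 − rB₀/P)/ln(1+r)⌉ = ⌈11.236⌉ = 12 payments; the last is €17.79.
Total paid = 11·€75.00 + €17.79 = €842.79.
Total interest = total paid − principal = €842.79 − €774.00 = €68.79.

€69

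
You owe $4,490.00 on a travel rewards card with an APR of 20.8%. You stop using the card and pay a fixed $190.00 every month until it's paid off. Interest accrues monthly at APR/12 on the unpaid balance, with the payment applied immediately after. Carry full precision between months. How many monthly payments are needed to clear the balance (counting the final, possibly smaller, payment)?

Monthly rate r = 20.8%/12 = 1.73333% = 0.0173333.
Recurrence: B ← B·(1+r) − $190.00.
Month 1: interest $77.83; balance after payment $4,377.83.
Month 2: interest $75.88; balance after payment $4,263.71.
Closed form: n = −ln(1 − rB₀/P)/ln(1+r) = −ln(0.59039)/ln(1.01733) ≈ 30.665, so the balance reaches zero during payment 31.

31 payments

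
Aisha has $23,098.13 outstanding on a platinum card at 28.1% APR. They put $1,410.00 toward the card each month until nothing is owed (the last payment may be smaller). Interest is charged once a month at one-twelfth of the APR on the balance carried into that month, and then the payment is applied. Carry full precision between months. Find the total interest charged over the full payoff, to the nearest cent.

Monthly rate r = 28.1%/12 = 2.34167% = 0.0234167.
Payoff takes n = ⌈−ln(1 − rB₀/P)/ln(1+r)⌉ = ⌈20.904⌉ = 21 payments; the last is $1,276.44.
Total paid = 20·$1,410.00 + $1,276.44 = $29,476.44.
Total interest = total paid − principal = $29,476.44 − $23,098.13 = $6,378.31.

$6,378.31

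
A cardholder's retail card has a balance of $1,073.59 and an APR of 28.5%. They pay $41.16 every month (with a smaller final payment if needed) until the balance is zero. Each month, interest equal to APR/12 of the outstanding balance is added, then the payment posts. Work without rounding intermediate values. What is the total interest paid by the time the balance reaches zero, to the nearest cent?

Monthly rate r = 28.5%/12 = 2.375% = 0.02375.
Payoff takes n = ⌈−ln(1 − rB₀/P)/ln(1+r)⌉ = ⌈41.164⌉ = 42 payments; the last is $6.81.
Total paid = 41·$41.16 + $6.81 = $1,694.37.
Total interest = total paid − principal = $1,694.37 − $1,073.59 = $620.78.

$620.78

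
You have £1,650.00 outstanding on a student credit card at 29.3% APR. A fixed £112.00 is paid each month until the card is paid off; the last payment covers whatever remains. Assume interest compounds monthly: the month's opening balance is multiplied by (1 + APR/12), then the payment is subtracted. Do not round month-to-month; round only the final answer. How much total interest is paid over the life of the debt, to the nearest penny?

£420.26

Monthly rate r = 29.3%/12 = 2.44167% = 0.0244167.
Payoff takes n = ⌈−ln(1 − rB₀/P)/ln(1+r)⌉ = ⌈18.481⌉ = 19 payments; the last is £54.26.
Total paid = 18·£112.00 + £54.26 = £2,070.26.
Total interest = total paid − principal = £2,070.26 − £1,650.00 = £420.26.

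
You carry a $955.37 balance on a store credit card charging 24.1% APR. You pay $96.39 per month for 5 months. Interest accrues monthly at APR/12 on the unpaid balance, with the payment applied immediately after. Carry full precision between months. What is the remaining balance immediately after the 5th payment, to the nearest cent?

$553.54

Monthly rate r = 24.1%/12 = 2.00833% = 0.0200833.
Each month: B ← B·(1+r) − $96.39.
Month 1: interest $19.19; balance after payment $878.17.
Month 2: interest $17.64; balance after payment $799.41.
Month 3: interest $16.05; balance after payment $719.08.
Month 4: interest $14.44; balance after payment $637.13.
Month 5: interest $12.80; balance after payment $553.54.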